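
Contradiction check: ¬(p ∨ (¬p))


Truth table over {p}:
p | φ
-----
F | F
T | F
Every row is false.

Yes, it is a contradiction.


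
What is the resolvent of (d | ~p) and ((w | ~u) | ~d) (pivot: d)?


The clauses contain complementary literals d and ~d.
Resolution eliminates this pair and disjoins the remaining literals (merging duplicates).

((~p | w) | ~u)


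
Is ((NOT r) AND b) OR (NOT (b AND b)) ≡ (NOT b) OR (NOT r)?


Compare truth tables:
b | r | φ | ψ
-------------
F | F | T | T
T | F | T | T
F | T | T | T
T | T | F | F
The columns φ and ψ agree on every row.

Yes, they are logically equivalent.


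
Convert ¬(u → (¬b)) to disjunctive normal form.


Step 1: Rewrite implication then negate: ¬(¬u ∨ (¬b)) = u ∧ ¬(¬b).
Step 2: Eliminate any double negations (¬¬X = X).

u ∧ b


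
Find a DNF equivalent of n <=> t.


Step 1: n ↔ t is true exactly when both agree: (n ∧ t) ∨ (¬n ∧ ¬t).

(n & t) | ((~n) & (~t))


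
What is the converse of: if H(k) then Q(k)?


The converse of (P → Q) is (Q → P). It is not in general equivalent to the original.
Here P = 'H(k)' and Q = 'Q(k)'.

If Q(k), then H(k).


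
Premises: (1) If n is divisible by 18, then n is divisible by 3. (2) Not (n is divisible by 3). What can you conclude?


Modus tollens: from (P → Q) and ¬Q, infer ¬P.
Q = 'n is divisible by 3' is denied; since P → Q, P must also fail.

Not (n is divisible by 18).


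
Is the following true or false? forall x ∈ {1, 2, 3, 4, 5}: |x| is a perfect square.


Evaluate the predicate on each element: 1:True, 2:False, 3:False, 4:True, 5:False.
Counterexample x = 2 fails the predicate.

False


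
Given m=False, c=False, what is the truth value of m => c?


Implication is false only when antecedent is true and consequent is false.
Substitute: m=False, c=False.
False => False evaluates to True.

True


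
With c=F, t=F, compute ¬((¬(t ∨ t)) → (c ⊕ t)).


Substitute c=F, t=F:
t ∨ t = F ∨ F = F
¬(t ∨ t) = T
c ⊕ t = F ⊕ F = F
(¬(t ∨ t)) → (c ⊕ t) = T → F = F
¬((¬(t ∨ t)) → (c ⊕ t)) = T

T


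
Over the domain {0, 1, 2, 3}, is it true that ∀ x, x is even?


Evaluate the predicate on each element: 0:T, 1:F, 2:T, 3:F.
Counterexample x = 1 fails the predicate.

F


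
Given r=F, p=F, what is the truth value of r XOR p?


Exclusive or is true when exactly one operand is true.
Substitute: r=F, p=F.
F XOR F evaluates to F.

F


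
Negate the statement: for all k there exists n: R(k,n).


Negation flips each quantifier (∀↔∃) and negates the inner predicate.
¬(for all k there exists n: φ) = there exists k for all n: ¬φ.

there exists k for all n: NOT(R(k,n))


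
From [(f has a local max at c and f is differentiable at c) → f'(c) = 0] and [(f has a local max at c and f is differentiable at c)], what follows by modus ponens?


Modus ponens: from (P → Q) and P, infer Q.
P = '(f has a local max at c and f is differentiable at c)' is asserted, and P → Q holds, so Q follows.

f'(c) = 0.


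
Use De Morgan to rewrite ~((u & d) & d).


De Morgan: the negation of a conjunction is the disjunction of the negations.
Distribute ~ across &, flipping it to |, and negate each literal.

((~u) | (~d)) | (~d)


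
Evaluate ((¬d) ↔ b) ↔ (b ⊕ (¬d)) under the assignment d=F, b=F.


Substitute d=F, b=F:
¬d = T
(¬d) ↔ b = T ↔ F = F
¬d = T
b ⊕ (¬d) = F ⊕ T = T
((¬d) ↔ b) ↔ (b ⊕ (¬d)) = F ↔ T = F

F


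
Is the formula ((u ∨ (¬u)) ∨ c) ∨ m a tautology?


Build the truth table over {c, m, u}:
c | m | u | φ
-------------
F | F | F | T
T | F | F | T
F | T | F | T
T | T | F | T
F | F | T | T
T | F | T | T
F | T | T | T
T | T | T | T
Every row evaluates to true.

Yes, it is a tautology.


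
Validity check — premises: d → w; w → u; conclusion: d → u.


This matches the form of hypothetical syllogism: the conclusion follows in every model of the premises.

Valid.


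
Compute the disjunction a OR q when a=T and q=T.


Disjunction is false only when both operands are false.
Substitute: a=T, q=T.
T OR T evaluates to T.

T


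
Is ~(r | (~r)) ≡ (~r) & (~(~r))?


Compare truth tables:
r | φ | ψ
---------
False | False | False
True | False | False
The columns φ and ψ agree on every row.

Yes, they are logically equivalent.


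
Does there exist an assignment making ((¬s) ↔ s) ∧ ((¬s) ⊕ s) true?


Check all 2 assignments over {s}:
s | φ
-----
F | F
T | F
No assignment makes the formula true.

Unsatisfiable.


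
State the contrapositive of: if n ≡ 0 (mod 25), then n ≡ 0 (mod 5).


The contrapositive of (P → Q) is (¬Q → ¬P); it is logically equivalent to the original.
Here P = 'n ≡ 0 (mod 25)' and Q = 'n ≡ 0 (mod 5)'.

If not (n ≡ 0 (mod 5)), then not (n ≡ 0 (mod 25)).


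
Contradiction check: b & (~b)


Truth table over {b}:
b | φ
-----
False | False
True | False
Every row is false.

Yes, it is a contradiction.


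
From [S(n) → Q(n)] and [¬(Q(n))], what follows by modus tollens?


Modus tollens: from (P → Q) and ¬Q, infer ¬P.
Q = 'Q(n)' is denied; since P → Q, P must also fail.

Not (S(n)).


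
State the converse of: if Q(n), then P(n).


The converse of (P → Q) is (Q → P). It is not in general equivalent to the original.
Here P = 'Q(n)' and Q = 'P(n)'.

If P(n), then Q(n).


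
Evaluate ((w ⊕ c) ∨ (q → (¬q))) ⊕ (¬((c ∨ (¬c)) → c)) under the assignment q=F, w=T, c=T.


Substitute q=F, w=T, c=T:
w ⊕ c = T ⊕ T = F
¬q = T
q → (¬q) = F → T = T
(w ⊕ c) ∨ (q → (¬q)) = F ∨ T = T
¬c = F
c ∨ (¬c) = T ∨ F = T
(c ∨ (¬c)) → c = T → T = T
¬((c ∨ (¬c)) → c) = F
((w ⊕ c) ∨ (q → (¬q))) ⊕ (¬((c ∨ (¬c)) → c)) = T ⊕ F = T

T


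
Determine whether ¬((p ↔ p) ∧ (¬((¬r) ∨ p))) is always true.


Build the truth table over {p, r}:
p | r | φ
---------
F | F | T
T | F | T
F | T | F
T | T | T
Counterexample at row 3: with p=F, r=T, the formula is F.

No, it is not a tautology.


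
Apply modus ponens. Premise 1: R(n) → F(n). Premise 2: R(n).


Modus ponens: from (P → Q) and P, infer Q.
P = 'R(n)' is asserted, and P → Q holds, so Q follows.

F(n).


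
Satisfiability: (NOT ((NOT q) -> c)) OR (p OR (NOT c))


Search for a satisfying assignment over {c, p, q}.
Try c=F, p=F, q=F: the formula evaluates to T.
A satisfying assignment exists.

Satisfiable.


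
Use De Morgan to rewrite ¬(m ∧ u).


De Morgan: the negation of a conjunction is the disjunction of the negations.
Distribute ¬ across ∧, flipping it to ∨, and negate each literal.

(¬m) ∨ (¬u)


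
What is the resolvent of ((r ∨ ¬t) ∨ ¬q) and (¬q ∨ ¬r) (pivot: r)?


The clauses contain complementary literals r and ¬r.
Resolution eliminates this pair and disjoins the remaining literals (merging duplicates).

(¬q ∨ ¬t)


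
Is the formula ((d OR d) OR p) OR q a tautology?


Build the truth table over {d, p, q}:
d | p | q | φ
-------------
F | F | F | F
T | F | F | T
F | T | F | T
T | T | F | T
F | F | T | T
T | F | T | T
F | T | T | T
T | T | T | T
Counterexample at row 1: with d=F, p=F, q=F, the formula is F.

No, it is not a tautology.


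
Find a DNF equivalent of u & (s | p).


Step 1: Distribute ∧ over ∨: u ∧ (s ∨ p) = (u ∧ s) ∨ (u ∧ p).

(u & s) | (u & p)


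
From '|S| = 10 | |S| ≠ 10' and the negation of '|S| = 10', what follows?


Disjunctive syllogism: from (P ∨ Q) and ¬P, infer Q.
One disjunct, '|S| = 10', is ruled out; the other must hold.

|S| ≠ 10


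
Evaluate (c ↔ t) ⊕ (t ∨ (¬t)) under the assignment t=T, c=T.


Substitute t=T, c=T:
c ↔ t = T ↔ T = T
¬t = F
t ∨ (¬t) = T ∨ F = T
(c ↔ t) ⊕ (t ∨ (¬t)) = T ⊕ T = F

F


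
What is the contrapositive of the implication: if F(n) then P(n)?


The contrapositive of (P → Q) is (¬Q → ¬P); it is logically equivalent to the original.
Here P = 'F(n)' and Q = 'P(n)'.

If not (P(n)), then not (F(n)).


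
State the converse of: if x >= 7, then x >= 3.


The converse of (P → Q) is (Q → P). It is not in general equivalent to the original.
Here P = 'x >= 7' and Q = 'x >= 3'.

If x >= 3, then x >= 7.


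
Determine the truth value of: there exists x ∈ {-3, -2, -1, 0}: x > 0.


Evaluate the predicate on each element: -3:F, -2:F, -1:F, 0:F.
No element satisfies the predicate.

F


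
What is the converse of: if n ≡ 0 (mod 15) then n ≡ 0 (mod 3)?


The converse of (P → Q) is (Q → P). It is not in general equivalent to the original.
Here P = 'n ≡ 0 (mod 15)' and Q = 'n ≡ 0 (mod 3)'.

If n ≡ 0 (mod 3), then n ≡ 0 (mod 15).


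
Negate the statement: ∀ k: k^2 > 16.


¬(∀ x: φ) = ∃ x: ¬φ, and ¬(∃ x: φ) = ∀ x: ¬φ.
Apply to the universal statement.

∃ k: ¬(k^2 > 16)


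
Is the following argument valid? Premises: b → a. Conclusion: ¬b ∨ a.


This matches the form of material implication: the conclusion follows in every model of the premises.

Valid.


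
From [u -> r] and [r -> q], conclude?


Hypothetical syllogism: from (P → Q) and (Q → R), infer (P → R).
Chain the two implications through the shared middle term 'r'.

u -> q


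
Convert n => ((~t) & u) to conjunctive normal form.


Step 1: Rewrite n → ((¬t) ∧ u) as ¬n ∨ ((¬t) ∧ u).
Step 2: Distribute ∨ over ∧.

((~n) | (~t)) & ((~n) | u)


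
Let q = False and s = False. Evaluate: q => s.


Implication is false only when antecedent is true and consequent is false.
Substitute: q=False, s=False.
False => False evaluates to True.

True


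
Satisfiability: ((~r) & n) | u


Search for a satisfying assignment over {n, r, u}.
Try n=True, r=False, u=False: the formula evaluates to True.
A satisfying assignment exists.

Satisfiable.


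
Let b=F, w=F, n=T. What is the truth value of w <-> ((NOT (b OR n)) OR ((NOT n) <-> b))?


Substitute b=F, w=F, n=T:
b OR n = F OR T = T
NOT (b OR n) = F
NOT n = F
(NOT n) <-> b = F <-> F = T
(NOT (b OR n)) OR ((NOT n) <-> b) = F OR T = T
w <-> ((NOT (b OR n)) OR ((NOT n) <-> b)) = F <-> T = F

F


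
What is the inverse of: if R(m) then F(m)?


The inverse of (P → Q) is (¬P → ¬Q). It is equivalent to the converse, not to the original.
Here P = 'R(m)' and Q = 'F(m)'.

If not (R(m)), then not (F(m)).


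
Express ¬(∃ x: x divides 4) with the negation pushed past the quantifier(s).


¬(∀ x: φ) = ∃ x: ¬φ, and ¬(∃ x: φ) = ∀ x: ¬φ.
Apply to the existential statement.

∀ x: ¬(x divides 4)


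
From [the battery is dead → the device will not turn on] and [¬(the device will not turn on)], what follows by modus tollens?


Modus tollens: from (P → Q) and ¬Q, infer ¬P.
Q = 'the device will not turn on' is denied; since P → Q, P must also fail.

Not (the battery is dead).


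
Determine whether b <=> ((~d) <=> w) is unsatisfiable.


Truth table over {b, d, w}:
b | d | w | φ
-------------
False | False | False | True
True | False | False | False
False | True | False | False
True | True | False | True
False | False | True | False
True | False | True | True
False | True | True | True
True | True | True | False
Satisfying assignment at row 1: b=False, d=False, w=False gives True.

No, it is not a contradiction.


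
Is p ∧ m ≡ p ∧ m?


Compare truth tables:
m | p | φ | ψ
-------------
F | F | F | F
T | F | F | F
F | T | F | F
T | T | T | T
The columns φ and ψ agree on every row.

Yes, they are logically equivalent.


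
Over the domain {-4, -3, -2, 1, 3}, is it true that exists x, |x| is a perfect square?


Evaluate the predicate on each element: -4:True, -3:False, -2:False, 1:True, 3:False.
Witness x = -4 satisfies the predicate.

True


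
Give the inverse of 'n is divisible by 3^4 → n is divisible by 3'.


The inverse of (P → Q) is (¬P → ¬Q). It is equivalent to the converse, not to the original.
Here P = 'n is divisible by 3^4' and Q = 'n is divisible by 3'.

If not (n is divisible by 3^4), then not (n is divisible by 3).


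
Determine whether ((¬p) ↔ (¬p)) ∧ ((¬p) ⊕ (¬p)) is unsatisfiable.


Truth table over {p}:
p | φ
-----
F | F
T | F
Every row is false.

Yes, it is a contradiction.


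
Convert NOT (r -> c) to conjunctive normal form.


Step 1: Rewrite r → c as ¬r ∨ c.
Step 2: Negate: ¬(¬r ∨ c) = r ∧ ¬c (De Morgan + double negation).

r AND (NOT c)


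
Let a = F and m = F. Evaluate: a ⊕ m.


Exclusive or is true when exactly one operand is true.
Substitute: a=F, m=F.
F ⊕ F evaluates to F.

F


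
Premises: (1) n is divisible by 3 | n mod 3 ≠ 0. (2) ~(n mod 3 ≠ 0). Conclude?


Disjunctive syllogism: from (P ∨ Q) and ¬P, infer Q.
One disjunct, 'n mod 3 ≠ 0', is ruled out; the other must hold.

n is divisible by 3


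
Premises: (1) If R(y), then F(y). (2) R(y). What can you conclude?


Modus ponens: from (P → Q) and P, infer Q.
P = 'R(y)' is asserted, and P → Q holds, so Q follows.

F(y).


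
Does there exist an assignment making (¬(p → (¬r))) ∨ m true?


Search for a satisfying assignment over {m, p, r}.
Try m=T, p=F, r=F: the formula evaluates to T.
A satisfying assignment exists.

Satisfiable.


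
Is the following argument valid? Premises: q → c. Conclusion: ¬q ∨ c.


This matches the form of material implication: the conclusion follows in every model of the premises.

Valid.


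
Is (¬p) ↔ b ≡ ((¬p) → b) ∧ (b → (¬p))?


Compare truth tables:
b | p | φ | ψ
-------------
F | F | F | F
T | F | T | T
F | T | T | T
T | T | F | F
The columns φ and ψ agree on every row.

Yes, they are logically equivalent.


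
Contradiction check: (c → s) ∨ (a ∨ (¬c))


Truth table over {a, c, s}:
a | c | s | φ
-------------
F | F | F | T
T | F | F | T
F | T | F | F
T | T | F | T
F | F | T | T
T | F | T | T
F | T | T | T
T | T | T | T
Satisfying assignment at row 1: a=F, c=F, s=F gives T.

No, it is not a contradiction.


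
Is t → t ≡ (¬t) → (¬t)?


Compare truth tables:
t | φ | ψ
---------
F | T | T
T | T | T
The columns φ and ψ agree on every row.

Yes, they are logically equivalent.


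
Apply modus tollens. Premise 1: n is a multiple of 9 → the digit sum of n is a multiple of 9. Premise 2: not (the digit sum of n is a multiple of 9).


Modus tollens: from (P → Q) and ¬Q, infer ¬P.
Q = 'the digit sum of n is a multiple of 9' is denied; since P → Q, P must also fail.

Not (n is a multiple of 9).


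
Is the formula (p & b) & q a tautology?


Build the truth table over {b, p, q}:
b | p | q | φ
-------------
False | False | False | False
True | False | False | False
False | True | False | False
True | True | False | False
False | False | True | False
True | False | True | False
False | True | True | False
True | True | True | True
Counterexample at row 1: with b=False, p=False, q=False, the formula is False.

No, it is not a tautology.


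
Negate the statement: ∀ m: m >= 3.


¬(∀ x: φ) = ∃ x: ¬φ, and ¬(∃ x: φ) = ∀ x: ¬φ.
Apply to the universal statement.

∃ m: ¬(m >= 3)


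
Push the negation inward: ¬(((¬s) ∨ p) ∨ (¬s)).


De Morgan: the negation of a disjunction is the conjunction of the negations.
Distribute ¬ across ∨, flipping it to ∧, and negate each literal.

(s ∧ (¬p)) ∧ s


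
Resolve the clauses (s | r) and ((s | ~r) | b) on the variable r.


The clauses contain complementary literals r and ~r.
Resolution eliminates this pair and disjoins the remaining literals (merging duplicates).

(s | b)


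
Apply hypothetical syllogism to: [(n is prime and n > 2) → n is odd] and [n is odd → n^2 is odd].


Hypothetical syllogism: from (P → Q) and (Q → R), infer (P → R).
Chain the two implications through the shared middle term 'n is odd'.

(n is prime and n > 2) → n^2 is odd


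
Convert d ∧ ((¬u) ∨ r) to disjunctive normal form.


Step 1: Distribute ∧ over ∨: d ∧ ((¬u) ∨ r) = (d ∧ (¬u)) ∨ (d ∧ r).

(d ∧ (¬u)) ∨ (d ∧ r)


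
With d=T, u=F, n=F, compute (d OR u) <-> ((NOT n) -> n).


Substitute d=T, u=F, n=F:
d OR u = T OR F = T
NOT n = T
(NOT n) -> n = T -> F = F
(d OR u) <-> ((NOT n) -> n) = T <-> F = F

F


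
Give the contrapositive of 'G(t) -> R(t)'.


The contrapositive of (P → Q) is (¬Q → ¬P); it is logically equivalent to the original.
Here P = 'G(t)' and Q = 'R(t)'.

If not (R(t)), then not (G(t)).


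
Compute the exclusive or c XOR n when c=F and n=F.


Exclusive or is true when exactly one operand is true.
Substitute: c=F, n=F.
F XOR F evaluates to F.

F


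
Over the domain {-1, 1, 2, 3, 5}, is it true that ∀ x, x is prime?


Evaluate the predicate on each element: -1:F, 1:F, 2:T, 3:T, 5:T.
Counterexample x = -1 fails the predicate.

F


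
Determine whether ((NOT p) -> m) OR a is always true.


Build the truth table over {a, m, p}:
a | m | p | φ
-------------
F | F | F | F
T | F | F | T
F | T | F | T
T | T | F | T
F | F | T | T
T | F | T | T
F | T | T | T
T | T | T | T
Counterexample at row 1: with a=F, m=F, p=F, the formula is F.

No, it is not a tautology.


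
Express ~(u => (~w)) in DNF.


Step 1: Rewrite implication then negate: ¬(¬u ∨ (¬w)) = u ∧ ¬(¬w).
Step 2: Eliminate any double negations (¬¬X = X).

u & w


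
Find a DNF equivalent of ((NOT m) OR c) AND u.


Step 1: Distribute ∧ over ∨: ((¬m) ∨ c) ∧ u = ((¬m) ∧ u) ∨ (c ∧ u).

((NOT m) AND u) OR (c AND u)


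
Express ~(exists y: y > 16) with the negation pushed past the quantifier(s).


¬(forall x: φ) = exists x: ¬φ, and ¬(exists x: φ) = forall x: ¬φ.
Apply to the existential statement.

forall y: ~(y > 16)


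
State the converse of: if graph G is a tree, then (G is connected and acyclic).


The converse of (P → Q) is (Q → P). It is not in general equivalent to the original.
Here P = 'graph G is a tree' and Q = '(G is connected and acyclic)'.

If (G is connected and acyclic), then graph G is a tree.


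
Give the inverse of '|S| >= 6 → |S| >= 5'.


The inverse of (P → Q) is (¬P → ¬Q). It is equivalent to the converse, not to the original.
Here P = '|S| >= 6' and Q = '|S| >= 5'.

If not (|S| >= 6), then not (|S| >= 5).


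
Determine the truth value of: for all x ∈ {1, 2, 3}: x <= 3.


Evaluate the predicate on each element: 1:T, 2:T, 3:T.
Every element satisfies the predicate.

T


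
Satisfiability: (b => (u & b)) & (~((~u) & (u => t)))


Search for a satisfying assignment over {b, t, u}.
Try b=False, t=False, u=True: the formula evaluates to True.
A satisfying assignment exists.

Satisfiable.


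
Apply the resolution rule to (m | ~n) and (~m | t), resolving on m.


The clauses contain complementary literals m and ~m.
Resolution eliminates this pair and disjoins the remaining literals (merging duplicates).

(~n | t)


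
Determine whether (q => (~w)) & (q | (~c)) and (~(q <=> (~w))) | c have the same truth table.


Compare truth tables:
c | q | w | φ | ψ
-----------------
False | False | False | True | True
True | False | False | False | True
False | True | False | True | False
True | True | False | True | True
False | False | True | True | False
True | False | True | False | True
False | True | True | False | True
True | True | True | False | True
They differ at row 2 (c=True, q=False, w=False): φ=False but ψ=True.

No, they are not logically equivalent.


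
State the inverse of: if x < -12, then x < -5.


The inverse of (P → Q) is (¬P → ¬Q). It is equivalent to the converse, not to the original.
Here P = 'x < -12' and Q = 'x < -5'.

If not (x < -12), then not (x < -5).


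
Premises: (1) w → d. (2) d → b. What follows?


Hypothetical syllogism: from (P → Q) and (Q → R), infer (P → R).
Chain the two implications through the shared middle term 'd'.

w → b


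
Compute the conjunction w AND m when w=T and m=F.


Conjunction is true only when both operands are true.
Substitute: w=T, m=F.
T AND F evaluates to F.

F


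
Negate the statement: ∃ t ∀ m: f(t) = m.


Negation flips each quantifier (∀↔∃) and negates the inner predicate.
¬(∃ t ∀ m: φ) = ∀ t ∃ m: ¬φ.

∀ t ∃ m: ¬(f(t) = m)


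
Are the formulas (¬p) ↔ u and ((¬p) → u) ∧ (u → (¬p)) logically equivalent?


Compare truth tables:
p | u | φ | ψ
-------------
F | F | F | F
T | F | T | T
F | T | T | T
T | T | F | F
The columns φ and ψ agree on every row.

Yes, they are logically equivalent.


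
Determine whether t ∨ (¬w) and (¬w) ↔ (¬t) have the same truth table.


Compare truth tables:
t | w | φ | ψ
-------------
F | F | T | T
T | F | T | F
F | T | F | F
T | T | T | T
They differ at row 2 (t=T, w=F): φ=T but ψ=F.

No, they are not logically equivalent.


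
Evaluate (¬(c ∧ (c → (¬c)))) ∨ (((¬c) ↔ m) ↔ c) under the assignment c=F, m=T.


Substitute c=F, m=T:
¬c = T
c → (¬c) = F → T = T
c ∧ (c → (¬c)) = F ∧ T = F
¬(c ∧ (c → (¬c))) = T
¬c = T
(¬c) ↔ m = T ↔ T = T
((¬c) ↔ m) ↔ c = T ↔ F = F
(¬(c ∧ (c → (¬c)))) ∨ (((¬c) ↔ m) ↔ c) = T ∨ F = T

T


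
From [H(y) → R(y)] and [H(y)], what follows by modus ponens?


Modus ponens: from (P → Q) and P, infer Q.
P = 'H(y)' is asserted, and P → Q holds, so Q follows.

R(y).


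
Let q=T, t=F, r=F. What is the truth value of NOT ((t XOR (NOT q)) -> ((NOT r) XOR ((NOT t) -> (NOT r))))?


Substitute q=T, t=F, r=F:
NOT q = F
t XOR (NOT q) = F XOR F = F
NOT r = T
NOT t = T
NOT r = T
(NOT t) -> (NOT r) = T -> T = T
(NOT r) XOR ((NOT t) -> (NOT r)) = T XOR T = F
(t XOR (NOT q)) -> ((NOT r) XOR ((NOT t) -> (NOT r))) = F -> F = T
NOT ((t XOR (NOT q)) -> ((NOT r) XOR ((NOT t) -> (NOT r)))) = F

F


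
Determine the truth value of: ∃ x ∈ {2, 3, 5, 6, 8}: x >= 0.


Evaluate the predicate on each element: 2:T, 3:T, 5:T, 6:T, 8:T.
Witness x = 2 satisfies the predicate.

T


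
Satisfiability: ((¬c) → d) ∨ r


Search for a satisfying assignment over {c, d, r}.
Try c=T, d=F, r=F: the formula evaluates to T.
A satisfying assignment exists.

Satisfiable.


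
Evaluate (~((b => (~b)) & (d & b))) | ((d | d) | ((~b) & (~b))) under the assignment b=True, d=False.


Substitute b=True, d=False:
… (earlier sub-steps elided)
b => (~b) = True => False = False
d & b = False & True = False
(b => (~b)) & (d & b) = False & False = False
~((b => (~b)) & (d & b)) = True
d | d = False | False = False
~b = False
~b = False
(~b) & (~b) = False & False = False
(d | d) | ((~b) & (~b)) = False | False = False
(~((b => (~b)) & (d & b))) | ((d | d) | ((~b) & (~b))) = True | False = True

True


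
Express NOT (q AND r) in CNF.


Step 1: Apply De Morgan: ¬(q ∧ r) = ¬q ∨ ¬r.

(NOT q) OR (NOT r)


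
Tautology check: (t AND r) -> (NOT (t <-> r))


Build the truth table over {r, t}:
r | t | φ
---------
F | F | T
T | F | T
F | T | T
T | T | F
Counterexample at row 4: with r=T, t=T, the formula is F.

No, it is not a tautology.


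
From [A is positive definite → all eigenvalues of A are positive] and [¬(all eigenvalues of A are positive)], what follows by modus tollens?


Modus tollens: from (P → Q) and ¬Q, infer ¬P.
Q = 'all eigenvalues of A are positive' is denied; since P → Q, P must also fail.

Not (A is positive definite).


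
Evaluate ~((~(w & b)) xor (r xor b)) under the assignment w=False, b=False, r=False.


Substitute w=False, b=False, r=False:
w & b = False & False = False
~(w & b) = True
r xor b = False xor False = False
(~(w & b)) xor (r xor b) = True xor False = True
~((~(w & b)) xor (r xor b)) = False

False


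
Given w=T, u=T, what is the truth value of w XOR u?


Exclusive or is true when exactly one operand is true.
Substitute: w=T, u=T.
T XOR T evaluates to F.

F


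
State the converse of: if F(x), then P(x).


The converse of (P → Q) is (Q → P). It is not in general equivalent to the original.
Here P = 'F(x)' and Q = 'P(x)'.

If P(x), then F(x).


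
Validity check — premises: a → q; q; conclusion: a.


This is affirming the consequent (fallacy). There exist truth assignments where the premises are all true but the conclusion is false.

Invalid.


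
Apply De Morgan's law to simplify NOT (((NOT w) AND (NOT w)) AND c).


De Morgan: the negation of a conjunction is the disjunction of the negations.
Distribute NOT across AND, flipping it to OR, and negate each literal.

(w OR w) OR (NOT c)


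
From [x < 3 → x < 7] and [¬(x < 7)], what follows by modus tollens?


Modus tollens: from (P → Q) and ¬Q, infer ¬P.
Q = 'x < 7' is denied; since P → Q, P must also fail.

Not (x < 3).


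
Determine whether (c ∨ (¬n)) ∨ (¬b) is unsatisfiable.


Truth table over {b, c, n}:
b | c | n | φ
-------------
F | F | F | T
T | F | F | T
F | T | F | T
T | T | F | T
F | F | T | T
T | F | T | F
F | T | T | T
T | T | T | T
Satisfying assignment at row 1: b=F, c=F, n=F gives T.

No, it is not a contradiction.


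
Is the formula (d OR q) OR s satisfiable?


Search for a satisfying assignment over {d, q, s}.
Try d=T, q=F, s=F: the formula evaluates to T.
A satisfying assignment exists.

Satisfiable.


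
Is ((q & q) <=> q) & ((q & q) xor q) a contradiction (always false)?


Truth table over {q}:
q | φ
-----
False | False
True | False
Every row is false.

Yes, it is a contradiction.


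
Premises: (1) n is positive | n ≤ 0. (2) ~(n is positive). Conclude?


Disjunctive syllogism: from (P ∨ Q) and ¬P, infer Q.
One disjunct, 'n is positive', is ruled out; the other must hold.

n ≤ 0


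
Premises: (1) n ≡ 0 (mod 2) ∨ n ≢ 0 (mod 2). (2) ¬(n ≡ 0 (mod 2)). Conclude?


Disjunctive syllogism: from (P ∨ Q) and ¬P, infer Q.
One disjunct, 'n ≡ 0 (mod 2)', is ruled out; the other must hold.

n ≢ 0 (mod 2)


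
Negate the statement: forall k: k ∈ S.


¬(forall x: φ) = exists x: ¬φ, and ¬(exists x: φ) = forall x: ¬φ.
Apply to the universal statement.

exists k: ~(k ∈ S)


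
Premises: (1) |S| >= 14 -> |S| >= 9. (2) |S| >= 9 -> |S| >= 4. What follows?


Hypothetical syllogism: from (P → Q) and (Q → R), infer (P → R).
Chain the two implications through the shared middle term '|S| >= 9'.

|S| >= 14 -> |S| >= 4


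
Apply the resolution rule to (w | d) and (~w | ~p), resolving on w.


The clauses contain complementary literals w and ~w.
Resolution eliminates this pair and disjoins the remaining literals (merging duplicates).

(d | ~p)


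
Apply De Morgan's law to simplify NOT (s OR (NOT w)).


De Morgan: the negation of a disjunction is the conjunction of the negations.
Distribute NOT across OR, flipping it to AND, and negate each literal.

(NOT s) AND w


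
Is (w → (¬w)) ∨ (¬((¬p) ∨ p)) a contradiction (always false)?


Truth table over {p, w}:
p | w | φ
---------
F | F | T
T | F | T
F | T | F
T | T | F
Satisfying assignment at row 1: p=F, w=F gives T.

No, it is not a contradiction.


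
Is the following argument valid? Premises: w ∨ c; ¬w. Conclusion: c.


This matches the form of disjunctive syllogism: the conclusion follows in every model of the premises.

Valid.


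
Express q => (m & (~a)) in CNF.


Step 1: Rewrite q → (m ∧ (¬a)) as ¬q ∨ (m ∧ (¬a)).
Step 2: Distribute ∨ over ∧.

((~q) | m) & ((~q) | (~a))


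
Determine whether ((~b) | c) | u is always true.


Build the truth table over {b, c, u}:
b | c | u | φ
-------------
False | False | False | True
True | False | False | False
False | True | False | True
True | True | False | True
False | False | True | True
True | False | True | True
False | True | True | True
True | True | True | True
Counterexample at row 2: with b=True, c=False, u=False, the formula is False.

No, it is not a tautology.


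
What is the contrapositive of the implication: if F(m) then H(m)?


The contrapositive of (P → Q) is (¬Q → ¬P); it is logically equivalent to the original.
Here P = 'F(m)' and Q = 'H(m)'.

If not (H(m)), then not (F(m)).


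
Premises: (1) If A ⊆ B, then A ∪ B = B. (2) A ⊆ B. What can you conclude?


Modus ponens: from (P → Q) and P, infer Q.
P = 'A ⊆ B' is asserted, and P → Q holds, so Q follows.

A ∪ B = B.


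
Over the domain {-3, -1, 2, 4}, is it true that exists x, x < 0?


Evaluate the predicate on each element: -3:True, -1:True, 2:False, 4:False.
Witness x = -3 satisfies the predicate.

True


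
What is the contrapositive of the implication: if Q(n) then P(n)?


The contrapositive of (P → Q) is (¬Q → ¬P); it is logically equivalent to the original.
Here P = 'Q(n)' and Q = 'P(n)'.

If not (P(n)), then not (Q(n)).


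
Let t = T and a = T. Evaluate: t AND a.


Conjunction is true only when both operands are true.
Substitute: t=T, a=T.
T AND T evaluates to T.

T


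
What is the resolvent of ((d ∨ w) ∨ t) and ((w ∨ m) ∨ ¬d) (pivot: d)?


The clauses contain complementary literals d and ¬d.
Resolution eliminates this pair and disjoins the remaining literals (merging duplicates).

((w ∨ t) ∨ m)


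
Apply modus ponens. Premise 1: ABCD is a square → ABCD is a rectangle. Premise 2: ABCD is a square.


Modus ponens: from (P → Q) and P, infer Q.
P = 'ABCD is a square' is asserted, and P → Q holds, so Q follows.

ABCD is a rectangle.


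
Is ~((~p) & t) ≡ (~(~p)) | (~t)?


Compare truth tables:
p | t | φ | ψ
-------------
False | False | True | True
True | False | True | True
False | True | False | False
True | True | True | True
The columns φ and ψ agree on every row.

Yes, they are logically equivalent.


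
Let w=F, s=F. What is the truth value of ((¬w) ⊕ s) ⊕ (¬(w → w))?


Substitute w=F, s=F:
¬w = T
(¬w) ⊕ s = T ⊕ F = T
w → w = F → F = T
¬(w → w) = F
((¬w) ⊕ s) ⊕ (¬(w → w)) = T ⊕ F = T

T


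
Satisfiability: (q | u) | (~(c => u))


Search for a satisfying assignment over {c, q, u}.
Try c=True, q=False, u=False: the formula evaluates to True.
A satisfying assignment exists.

Satisfiable.


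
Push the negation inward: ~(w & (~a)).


De Morgan: the negation of a conjunction is the disjunction of the negations.
Distribute ~ across &, flipping it to |, and negate each literal.

(~w) | a


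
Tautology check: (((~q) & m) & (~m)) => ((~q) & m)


Build the truth table over {m, q}:
m | q | φ
---------
False | False | True
True | False | True
False | True | True
True | True | True
Every row evaluates to true.

Yes, it is a tautology.


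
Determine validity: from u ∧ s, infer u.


This matches the form of conjunction elimination: the conclusion follows in every model of the premises.

Valid.


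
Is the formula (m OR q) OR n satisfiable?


Search for a satisfying assignment over {m, n, q}.
Try m=T, n=F, q=F: the formula evaluates to T.
A satisfying assignment exists.

Satisfiable.


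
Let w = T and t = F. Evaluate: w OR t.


Disjunction is false only when both operands are false.
Substitute: w=T, t=F.
T OR F evaluates to T.

T


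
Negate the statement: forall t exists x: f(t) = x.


Negation flips each quantifier (∀↔∃) and negates the inner predicate.
¬(forall t exists x: φ) = exists t forall x: ¬φ.

exists t forall x: ~(f(t) = x)


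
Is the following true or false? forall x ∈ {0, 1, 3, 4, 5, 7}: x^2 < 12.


Evaluate the predicate on each element: 0:True, 1:True, 3:True, 4:False, 5:False, 7:False.
Counterexample x = 4 fails the predicate.

False


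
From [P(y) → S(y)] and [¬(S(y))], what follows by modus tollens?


Modus tollens: from (P → Q) and ¬Q, infer ¬P.
Q = 'S(y)' is denied; since P → Q, P must also fail.

Not (P(y)).


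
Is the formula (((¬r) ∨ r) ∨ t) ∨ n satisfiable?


Search for a satisfying assignment over {n, r, t}.
Try n=F, r=F, t=F: the formula evaluates to T.
A satisfying assignment exists.

Satisfiable.


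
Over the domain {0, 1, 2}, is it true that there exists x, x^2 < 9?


Evaluate the predicate on each element: 0:T, 1:T, 2:T.
Witness x = 0 satisfies the predicate.

T


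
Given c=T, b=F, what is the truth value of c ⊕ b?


Exclusive or is true when exactly one operand is true.
Substitute: c=T, b=F.
T ⊕ F evaluates to T.

T


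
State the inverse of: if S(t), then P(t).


The inverse of (P → Q) is (¬P → ¬Q). It is equivalent to the converse, not to the original.
Here P = 'S(t)' and Q = 'P(t)'.

If not (S(t)), then not (P(t)).


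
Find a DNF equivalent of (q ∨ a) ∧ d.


Step 1: Distribute ∧ over ∨: (q ∨ a) ∧ d = (q ∧ d) ∨ (a ∧ d).

(q ∧ d) ∨ (a ∧ d)


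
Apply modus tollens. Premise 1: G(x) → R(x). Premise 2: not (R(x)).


Modus tollens: from (P → Q) and ¬Q, infer ¬P.
Q = 'R(x)' is denied; since P → Q, P must also fail.

Not (G(x)).


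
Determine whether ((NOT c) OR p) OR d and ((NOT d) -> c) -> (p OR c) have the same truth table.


Compare truth tables:
c | d | p | φ | ψ
-----------------
F | F | F | T | T
T | F | F | F | T
F | T | F | T | F
T | T | F | T | T
F | F | T | T | T
T | F | T | T | T
F | T | T | T | T
T | T | T | T | T
They differ at row 2 (c=T, d=F, p=F): φ=F but ψ=T.

No, they are not logically equivalent.


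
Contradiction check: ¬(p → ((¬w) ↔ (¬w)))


Truth table over {p, w}:
p | w | φ
---------
F | F | F
T | F | F
F | T | F
T | T | F
Every row is false.

Yes, it is a contradiction.


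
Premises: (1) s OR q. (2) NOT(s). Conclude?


Disjunctive syllogism: from (P ∨ Q) and ¬P, infer Q.
One disjunct, 's', is ruled out; the other must hold.

q


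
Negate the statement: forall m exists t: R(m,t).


Negation flips each quantifier (∀↔∃) and negates the inner predicate.
¬(forall m exists t: φ) = exists m forall t: ¬φ.

exists m forall t: ~(R(m,t))


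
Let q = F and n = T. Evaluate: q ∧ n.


Conjunction is true only when both operands are true.
Substitute: q=F, n=T.
F ∧ T evaluates to F.

F


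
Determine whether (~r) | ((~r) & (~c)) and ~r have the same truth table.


Compare truth tables:
c | r | φ | ψ
-------------
False | False | True | True
True | False | True | True
False | True | False | False
True | True | False | False
The columns φ and ψ agree on every row.

Yes, they are logically equivalent.


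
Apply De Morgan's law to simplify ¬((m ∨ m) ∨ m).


De Morgan: the negation of a disjunction is the conjunction of the negations.
Distribute ¬ across ∨, flipping it to ∧, and negate each literal.

((¬m) ∧ (¬m)) ∧ (¬m)


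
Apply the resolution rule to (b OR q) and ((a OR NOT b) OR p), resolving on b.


The clauses contain complementary literals b and NOTb.
Resolution eliminates this pair and disjoins the remaining literals (merging duplicates).

((q OR p) OR a)


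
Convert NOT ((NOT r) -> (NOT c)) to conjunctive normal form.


Step 1: Rewrite (¬r) → (¬c) as ¬(¬r) ∨ (¬c).
Step 2: Negate: ¬(¬(¬r) ∨ (¬c)) = (¬r) ∧ ¬(¬c) (De Morgan + double negation).
Step 3: Eliminate any double negations (¬¬X = X).

(NOT r) AND c


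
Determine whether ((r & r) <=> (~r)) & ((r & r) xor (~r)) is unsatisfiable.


Truth table over {r}:
r | φ
-----
False | False
True | False
Every row is false.

Yes, it is a contradiction.


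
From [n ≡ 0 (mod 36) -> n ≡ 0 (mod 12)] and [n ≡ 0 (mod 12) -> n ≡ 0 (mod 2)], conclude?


Hypothetical syllogism: from (P → Q) and (Q → R), infer (P → R).
Chain the two implications through the shared middle term 'n ≡ 0 (mod 12)'.

n ≡ 0 (mod 36) -> n ≡ 0 (mod 2)


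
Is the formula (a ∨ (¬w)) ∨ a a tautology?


Build the truth table over {a, w}:
a | w | φ
---------
F | F | T
T | F | T
F | T | F
T | T | T
Counterexample at row 3: with a=F, w=T, the formula is F.

No, it is not a tautology.


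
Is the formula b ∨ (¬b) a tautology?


Build the truth table over {b}:
b | φ
-----
F | T
T | T
Every row evaluates to true.

Yes, it is a tautology.


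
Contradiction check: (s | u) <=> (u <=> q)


Truth table over {q, s, u}:
q | s | u | φ
-------------
False | False | False | False
True | False | False | True
False | True | False | True
True | True | False | False
False | False | True | False
True | False | True | True
False | True | True | False
True | True | True | True
Satisfying assignment at row 2: q=True, s=False, u=False gives True.

No, it is not a contradiction.


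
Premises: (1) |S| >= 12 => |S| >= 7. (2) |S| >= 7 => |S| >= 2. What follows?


Hypothetical syllogism: from (P → Q) and (Q → R), infer (P → R).
Chain the two implications through the shared middle term '|S| >= 7'.

|S| >= 12 => |S| >= 2


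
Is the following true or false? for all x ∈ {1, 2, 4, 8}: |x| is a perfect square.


Evaluate the predicate on each element: 1:T, 2:F, 4:T, 8:F.
Counterexample x = 2 fails the predicate.

F


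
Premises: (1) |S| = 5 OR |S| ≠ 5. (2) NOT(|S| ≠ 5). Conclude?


Disjunctive syllogism: from (P ∨ Q) and ¬P, infer Q.
One disjunct, '|S| ≠ 5', is ruled out; the other must hold.

|S| = 5


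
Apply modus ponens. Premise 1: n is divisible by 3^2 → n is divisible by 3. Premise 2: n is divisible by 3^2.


Modus ponens: from (P → Q) and P, infer Q.
P = 'n is divisible by 3^2' is asserted, and P → Q holds, so Q follows.

n is divisible by 3.


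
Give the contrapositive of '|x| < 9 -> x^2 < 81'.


The contrapositive of (P → Q) is (¬Q → ¬P); it is logically equivalent to the original.
Here P = '|x| < 9' and Q = 'x^2 < 81'.

If not (x^2 < 81), then not (|x| < 9).


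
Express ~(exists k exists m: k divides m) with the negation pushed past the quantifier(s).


Negation flips each quantifier (∀↔∃) and negates the inner predicate.
¬(exists k exists m: φ) = forall k forall m: ¬φ.

forall k forall m: ~(k divides m)


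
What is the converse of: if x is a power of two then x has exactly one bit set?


The converse of (P → Q) is (Q → P). It is not in general equivalent to the original.
Here P = 'x is a power of two' and Q = 'x has exactly one bit set'.

If x has exactly one bit set, then x is a power of two.


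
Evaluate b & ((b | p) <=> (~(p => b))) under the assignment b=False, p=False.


Substitute b=False, p=False:
b | p = False | False = False
p => b = False => False = True
~(p => b) = False
(b | p) <=> (~(p => b)) = False <=> False = True
b & ((b | p) <=> (~(p => b))) = False & True = False

False


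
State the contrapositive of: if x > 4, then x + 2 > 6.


The contrapositive of (P → Q) is (¬Q → ¬P); it is logically equivalent to the original.
Here P = 'x > 4' and Q = 'x + 2 > 6'.

If not (x + 2 > 6), then not (x > 4).


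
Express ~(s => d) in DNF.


Step 1: Rewrite implication then negate: ¬(¬s ∨ d) = s ∧ ¬d.

s & (~d)


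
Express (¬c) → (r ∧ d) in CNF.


Step 1: Rewrite (¬c) → (r ∧ d) as ¬(¬c) ∨ (r ∧ d).
Step 2: Distribute ∨ over ∧.
Step 3: Eliminate any double negations (¬¬X = X).

(c ∨ r) ∧ (c ∨ d)


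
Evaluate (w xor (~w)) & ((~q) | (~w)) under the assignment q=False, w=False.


Substitute q=False, w=False:
~w = True
w xor (~w) = False xor True = True
~q = True
~w = True
(~q) | (~w) = True | True = True
(w xor (~w)) & ((~q) | (~w)) = True & True = True

True


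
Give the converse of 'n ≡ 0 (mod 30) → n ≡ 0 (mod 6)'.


The converse of (P → Q) is (Q → P). It is not in general equivalent to the original.
Here P = 'n ≡ 0 (mod 30)' and Q = 'n ≡ 0 (mod 6)'.

If n ≡ 0 (mod 6), then n ≡ 0 (mod 30).
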